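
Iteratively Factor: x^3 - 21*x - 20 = (x + 1)*(x^2 - x - 20) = (x - 5)*(x + 1)*(x + 4)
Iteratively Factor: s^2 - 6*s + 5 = (s - 5)*(s - 1)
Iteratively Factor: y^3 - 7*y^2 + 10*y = (y - 2)*(y^2 - 5*y) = y*(y - 2)*(y - 5)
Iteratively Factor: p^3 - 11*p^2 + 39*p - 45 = (p - 3)*(p^2 - 8*p + 15) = (p - 5)*(p - 3)*(p - 3)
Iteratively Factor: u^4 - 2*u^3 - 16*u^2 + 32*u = (u + 4)*(u^3 - 6*u^2 + 8*u) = (u - 2)*(u + 4)*(u^2 - 4*u) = (u - 4)*(u - 2)*(u + 4)*(u)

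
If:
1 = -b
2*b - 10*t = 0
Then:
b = -1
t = -1/5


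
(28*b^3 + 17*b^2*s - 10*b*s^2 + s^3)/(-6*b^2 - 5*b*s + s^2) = (28*b^2 - 11*b*s + s^2)/(-6*b + s)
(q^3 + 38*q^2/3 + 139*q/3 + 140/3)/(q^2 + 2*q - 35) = (3*q^2 + 17*q + 20)/(3*(q - 5))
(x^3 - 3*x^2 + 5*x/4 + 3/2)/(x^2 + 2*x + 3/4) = (2*x^2 - 7*x + 6)/(2*x + 3)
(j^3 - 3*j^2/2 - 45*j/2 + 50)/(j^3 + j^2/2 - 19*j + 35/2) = (2*j^2 - 13*j + 20)/(2*j^2 - 9*j + 7)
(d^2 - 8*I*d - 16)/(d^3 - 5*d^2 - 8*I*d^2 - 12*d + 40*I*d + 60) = (d^2 - 8*I*d - 16)/(d^3 + d^2*(-5 - 8*I) + d*(-12 + 40*I) + 60)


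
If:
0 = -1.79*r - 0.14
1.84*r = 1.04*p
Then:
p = -0.14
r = -0.08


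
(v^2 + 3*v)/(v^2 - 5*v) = (v + 3)/(v - 5)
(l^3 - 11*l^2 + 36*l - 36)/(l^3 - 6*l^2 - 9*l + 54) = (l - 2)/(l + 3)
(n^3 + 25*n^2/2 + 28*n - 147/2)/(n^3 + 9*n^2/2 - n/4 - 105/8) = 4*(n^2 + 14*n + 49)/(4*n^2 + 24*n + 35)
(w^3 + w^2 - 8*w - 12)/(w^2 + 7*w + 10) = (w^2 - w - 6)/(w + 5)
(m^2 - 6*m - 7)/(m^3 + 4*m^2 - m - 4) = (m - 7)/(m^2 + 3*m - 4)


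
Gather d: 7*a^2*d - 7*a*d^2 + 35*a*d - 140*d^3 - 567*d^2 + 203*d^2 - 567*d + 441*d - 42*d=-140*d^3 + d^2*(-7*a - 364) + d*(7*a^2 + 35*a - 168)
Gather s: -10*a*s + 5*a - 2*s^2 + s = 5*a - 2*s^2 + s*(1 - 10*a)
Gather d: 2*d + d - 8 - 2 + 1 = 3*d - 9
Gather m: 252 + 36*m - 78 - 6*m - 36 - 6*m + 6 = 24*m + 144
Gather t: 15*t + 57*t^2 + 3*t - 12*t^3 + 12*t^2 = -12*t^3 + 69*t^2 + 18*t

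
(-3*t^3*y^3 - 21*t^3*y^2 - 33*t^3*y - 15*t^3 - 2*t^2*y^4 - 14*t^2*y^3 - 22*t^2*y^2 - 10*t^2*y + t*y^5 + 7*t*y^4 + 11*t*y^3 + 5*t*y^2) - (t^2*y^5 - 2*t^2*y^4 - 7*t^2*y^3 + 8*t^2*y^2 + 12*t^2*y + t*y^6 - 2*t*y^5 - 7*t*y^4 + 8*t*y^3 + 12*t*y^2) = -3*t^3*y^3 - 21*t^3*y^2 - 33*t^3*y - 15*t^3 - t^2*y^5 - 7*t^2*y^3 - 30*t^2*y^2 - 22*t^2*y - t*y^6 + 3*t*y^5 + 14*t*y^4 + 3*t*y^3 - 7*t*y^2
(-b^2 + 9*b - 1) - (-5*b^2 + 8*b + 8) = 4*b^2 + b - 9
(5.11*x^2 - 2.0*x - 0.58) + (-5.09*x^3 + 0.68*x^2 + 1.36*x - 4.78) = -5.09*x^3 + 5.79*x^2 - 0.64*x - 5.36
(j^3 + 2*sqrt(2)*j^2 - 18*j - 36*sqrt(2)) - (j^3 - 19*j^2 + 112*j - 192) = 2*sqrt(2)*j^2 + 19*j^2 - 130*j - 36*sqrt(2) + 192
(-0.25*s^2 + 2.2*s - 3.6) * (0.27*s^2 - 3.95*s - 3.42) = -0.0675*s^4 + 1.5815*s^3 - 8.807*s^2 + 6.696*s + 12.312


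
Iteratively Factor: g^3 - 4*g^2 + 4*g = (g - 2)*(g^2 - 2*g) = (g - 2)^2*(g)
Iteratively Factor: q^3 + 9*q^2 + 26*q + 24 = (q + 4)*(q^2 + 5*q + 6) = (q + 3)*(q + 4)*(q + 2)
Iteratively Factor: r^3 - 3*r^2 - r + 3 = (r + 1)*(r^2 - 4*r + 3) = (r - 1)*(r + 1)*(r - 3)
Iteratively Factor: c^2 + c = (c)*(c + 1)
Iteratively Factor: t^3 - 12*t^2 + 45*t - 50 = (t - 5)*(t^2 - 7*t + 10) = (t - 5)^2*(t - 2)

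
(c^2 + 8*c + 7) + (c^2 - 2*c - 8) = 2*c^2 + 6*c - 1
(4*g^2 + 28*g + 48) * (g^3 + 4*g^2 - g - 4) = 4*g^5 + 44*g^4 + 156*g^3 + 148*g^2 - 160*g - 192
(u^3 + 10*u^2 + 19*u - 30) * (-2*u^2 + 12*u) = -2*u^5 - 8*u^4 + 82*u^3 + 288*u^2 - 360*u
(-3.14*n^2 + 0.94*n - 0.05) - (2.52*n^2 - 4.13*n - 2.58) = -5.66*n^2 + 5.07*n + 2.53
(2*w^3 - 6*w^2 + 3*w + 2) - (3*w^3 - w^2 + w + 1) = -w^3 - 5*w^2 + 2*w + 1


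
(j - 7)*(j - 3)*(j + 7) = j^3 - 3*j^2 - 49*j + 147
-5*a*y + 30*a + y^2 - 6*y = (-5*a + y)*(y - 6)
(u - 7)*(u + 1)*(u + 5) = u^3 - u^2 - 37*u - 35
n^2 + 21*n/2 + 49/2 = (n + 7/2)*(n + 7)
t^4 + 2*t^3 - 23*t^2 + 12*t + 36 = (t - 3)*(t - 2)*(t + 1)*(t + 6)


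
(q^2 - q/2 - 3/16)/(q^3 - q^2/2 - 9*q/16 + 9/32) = 2*(4*q + 1)/(8*q^2 + 2*q - 3)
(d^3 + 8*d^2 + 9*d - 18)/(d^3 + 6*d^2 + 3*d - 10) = (d^2 + 9*d + 18)/(d^2 + 7*d + 10)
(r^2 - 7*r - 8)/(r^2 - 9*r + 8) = (r + 1)/(r - 1)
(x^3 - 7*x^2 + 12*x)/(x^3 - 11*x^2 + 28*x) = (x - 3)/(x - 7)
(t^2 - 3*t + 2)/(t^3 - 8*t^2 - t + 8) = (t - 2)/(t^2 - 7*t - 8)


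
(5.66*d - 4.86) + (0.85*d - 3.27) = 6.51*d - 8.13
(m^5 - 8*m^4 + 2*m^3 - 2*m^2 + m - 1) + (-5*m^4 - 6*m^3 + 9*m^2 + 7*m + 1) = m^5 - 13*m^4 - 4*m^3 + 7*m^2 + 8*m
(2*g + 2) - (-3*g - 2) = 5*g + 4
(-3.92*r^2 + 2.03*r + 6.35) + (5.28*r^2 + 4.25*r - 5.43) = 1.36*r^2 + 6.28*r + 0.92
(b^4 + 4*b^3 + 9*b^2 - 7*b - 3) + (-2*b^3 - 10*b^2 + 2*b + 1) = b^4 + 2*b^3 - b^2 - 5*b - 2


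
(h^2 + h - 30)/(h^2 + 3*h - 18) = (h - 5)/(h - 3)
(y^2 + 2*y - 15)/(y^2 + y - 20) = (y - 3)/(y - 4)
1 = 1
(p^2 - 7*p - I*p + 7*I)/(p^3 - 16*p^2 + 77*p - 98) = (p - I)/(p^2 - 9*p + 14)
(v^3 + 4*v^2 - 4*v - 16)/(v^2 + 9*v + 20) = (v^2 - 4)/(v + 5)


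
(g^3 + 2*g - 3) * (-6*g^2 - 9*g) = -6*g^5 - 9*g^4 - 12*g^3 + 27*g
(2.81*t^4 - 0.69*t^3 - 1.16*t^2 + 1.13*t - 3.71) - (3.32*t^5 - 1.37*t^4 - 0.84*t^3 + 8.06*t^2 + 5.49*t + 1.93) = -3.32*t^5 + 4.18*t^4 + 0.15*t^3 - 9.22*t^2 - 4.36*t - 5.64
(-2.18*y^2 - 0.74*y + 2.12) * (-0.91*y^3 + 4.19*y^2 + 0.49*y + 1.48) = 1.9838*y^5 - 8.4608*y^4 - 6.098*y^3 + 5.2938*y^2 - 0.0564*y + 3.1376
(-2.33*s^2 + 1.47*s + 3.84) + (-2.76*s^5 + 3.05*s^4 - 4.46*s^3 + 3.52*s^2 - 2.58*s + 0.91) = -2.76*s^5 + 3.05*s^4 - 4.46*s^3 + 1.19*s^2 - 1.11*s + 4.75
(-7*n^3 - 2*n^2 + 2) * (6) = -42*n^3 - 12*n^2 + 12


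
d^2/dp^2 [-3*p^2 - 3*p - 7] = -6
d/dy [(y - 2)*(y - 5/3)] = 2*y - 11/3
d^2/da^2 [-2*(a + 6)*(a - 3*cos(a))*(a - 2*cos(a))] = -10*a^2*cos(a) - 40*a*sin(a) - 60*a*cos(a) + 24*a*cos(2*a) - 12*a - 120*sin(a) + 24*sin(2*a) + 20*cos(a) + 144*cos(2*a) - 24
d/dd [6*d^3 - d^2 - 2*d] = 18*d^2 - 2*d - 2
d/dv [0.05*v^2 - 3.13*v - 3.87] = 0.1*v - 3.13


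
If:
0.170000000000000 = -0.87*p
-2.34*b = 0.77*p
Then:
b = 0.06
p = -0.20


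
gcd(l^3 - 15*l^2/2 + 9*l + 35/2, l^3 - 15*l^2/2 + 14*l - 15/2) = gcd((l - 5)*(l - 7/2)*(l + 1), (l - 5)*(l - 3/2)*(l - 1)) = l - 5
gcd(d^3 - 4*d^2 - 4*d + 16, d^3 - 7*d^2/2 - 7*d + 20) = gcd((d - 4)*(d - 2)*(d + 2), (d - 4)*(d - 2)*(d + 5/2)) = d^2 - 6*d + 8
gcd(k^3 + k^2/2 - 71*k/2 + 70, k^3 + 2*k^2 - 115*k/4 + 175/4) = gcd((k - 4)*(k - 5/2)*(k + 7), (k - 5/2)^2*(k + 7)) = k^2 + 9*k/2 - 35/2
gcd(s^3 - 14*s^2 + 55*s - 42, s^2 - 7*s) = s - 7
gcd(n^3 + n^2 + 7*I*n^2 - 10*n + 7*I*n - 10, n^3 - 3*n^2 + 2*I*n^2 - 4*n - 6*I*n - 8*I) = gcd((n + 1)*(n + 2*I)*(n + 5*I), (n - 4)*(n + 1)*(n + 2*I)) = n^2 + n*(1 + 2*I) + 2*I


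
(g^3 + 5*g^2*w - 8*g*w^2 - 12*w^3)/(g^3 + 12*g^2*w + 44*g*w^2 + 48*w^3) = (g^2 - g*w - 2*w^2)/(g^2 + 6*g*w + 8*w^2)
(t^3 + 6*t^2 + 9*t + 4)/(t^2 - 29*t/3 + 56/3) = 3*(t^3 + 6*t^2 + 9*t + 4)/(3*t^2 - 29*t + 56)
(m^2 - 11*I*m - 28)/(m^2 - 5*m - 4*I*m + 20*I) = (m - 7*I)/(m - 5)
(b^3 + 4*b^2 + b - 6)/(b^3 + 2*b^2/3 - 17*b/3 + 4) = 3*(b + 2)/(3*b - 4)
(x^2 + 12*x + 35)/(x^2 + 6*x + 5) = (x + 7)/(x + 1)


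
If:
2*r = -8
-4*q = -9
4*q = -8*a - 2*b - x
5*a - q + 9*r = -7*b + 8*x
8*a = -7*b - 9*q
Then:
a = 459/598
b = -4509/1196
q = 9/4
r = -4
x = -4545/598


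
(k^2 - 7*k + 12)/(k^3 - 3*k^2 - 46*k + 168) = (k - 3)/(k^2 + k - 42)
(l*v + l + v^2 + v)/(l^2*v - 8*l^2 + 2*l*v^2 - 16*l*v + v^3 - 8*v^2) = (v + 1)/(l*v - 8*l + v^2 - 8*v)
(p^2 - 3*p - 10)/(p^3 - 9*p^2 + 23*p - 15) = (p + 2)/(p^2 - 4*p + 3)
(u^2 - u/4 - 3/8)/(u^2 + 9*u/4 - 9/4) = (u + 1/2)/(u + 3)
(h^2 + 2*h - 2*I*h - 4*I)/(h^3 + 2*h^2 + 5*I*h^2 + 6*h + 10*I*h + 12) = (h - 2*I)/(h^2 + 5*I*h + 6)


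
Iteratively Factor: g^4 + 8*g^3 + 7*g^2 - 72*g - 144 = (g + 4)*(g^3 + 4*g^2 - 9*g - 36) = (g + 3)*(g + 4)*(g^2 + g - 12) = (g + 3)*(g + 4)^2*(g - 3)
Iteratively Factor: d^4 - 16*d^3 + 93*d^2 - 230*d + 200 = (d - 4)*(d^3 - 12*d^2 + 45*d - 50) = (d - 5)*(d - 4)*(d^2 - 7*d + 10) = (d - 5)*(d - 4)*(d - 2)*(d - 5)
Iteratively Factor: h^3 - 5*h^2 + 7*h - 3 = (h - 1)*(h^2 - 4*h + 3) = (h - 3)*(h - 1)*(h - 1)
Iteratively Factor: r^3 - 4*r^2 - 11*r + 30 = (r + 3)*(r^2 - 7*r + 10) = (r - 2)*(r + 3)*(r - 5)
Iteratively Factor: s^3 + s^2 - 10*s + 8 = (s - 1)*(s^2 + 2*s - 8) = (s - 2)*(s - 1)*(s + 4)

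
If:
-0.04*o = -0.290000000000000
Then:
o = 7.25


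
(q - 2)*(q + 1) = q^2 - q - 2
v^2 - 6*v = v*(v - 6)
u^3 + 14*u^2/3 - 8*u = u*(u - 4/3)*(u + 6)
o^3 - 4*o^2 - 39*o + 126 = (o - 7)*(o - 3)*(o + 6)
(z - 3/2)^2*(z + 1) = z^3 - 2*z^2 - 3*z/4 + 9/4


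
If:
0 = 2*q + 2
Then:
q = -1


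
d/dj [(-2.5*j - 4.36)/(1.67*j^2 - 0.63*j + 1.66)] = (4.175*j^2 + 14.5624*j - 6.8968)/(2.7889*j^4 - 2.1042*j^3 + 5.9413*j^2 - 2.0916*j + 2.7556)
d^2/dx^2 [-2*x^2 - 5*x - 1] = -4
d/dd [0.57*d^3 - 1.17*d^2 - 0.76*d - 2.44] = 1.71*d^2 - 2.34*d - 0.76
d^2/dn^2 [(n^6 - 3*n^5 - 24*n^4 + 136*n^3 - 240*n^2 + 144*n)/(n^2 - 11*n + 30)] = 4*(3*n^8 - 87*n^7 + 980*n^6 - 5058*n^5 + 8739*n^4 + 23120*n^3 - 121320*n^2 + 177120*n - 84240)/(n^6 - 33*n^5 + 453*n^4 - 3311*n^3 + 13590*n^2 - 29700*n + 27000)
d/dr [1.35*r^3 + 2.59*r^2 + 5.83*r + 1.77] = 4.05*r^2 + 5.18*r + 5.83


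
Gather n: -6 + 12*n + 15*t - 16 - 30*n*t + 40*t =n*(12 - 30*t) + 55*t - 22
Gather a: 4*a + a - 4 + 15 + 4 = 5*a + 15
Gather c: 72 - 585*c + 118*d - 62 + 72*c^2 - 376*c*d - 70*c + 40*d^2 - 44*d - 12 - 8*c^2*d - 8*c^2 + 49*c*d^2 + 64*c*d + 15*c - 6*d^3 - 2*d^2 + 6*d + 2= c^2*(64 - 8*d) + c*(49*d^2 - 312*d - 640) - 6*d^3 + 38*d^2 + 80*d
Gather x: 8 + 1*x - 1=x + 7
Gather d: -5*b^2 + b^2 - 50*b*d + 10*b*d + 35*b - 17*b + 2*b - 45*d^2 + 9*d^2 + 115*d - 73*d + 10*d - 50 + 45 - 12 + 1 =-4*b^2 + 20*b - 36*d^2 + d*(52 - 40*b) - 16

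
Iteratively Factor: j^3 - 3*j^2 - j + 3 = (j + 1)*(j^2 - 4*j + 3) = (j - 3)*(j + 1)*(j - 1)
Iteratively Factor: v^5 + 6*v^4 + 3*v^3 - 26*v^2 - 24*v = (v)*(v^4 + 6*v^3 + 3*v^2 - 26*v - 24) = v*(v + 4)*(v^3 + 2*v^2 - 5*v - 6) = v*(v - 2)*(v + 4)*(v^2 + 4*v + 3) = v*(v - 2)*(v + 1)*(v + 4)*(v + 3)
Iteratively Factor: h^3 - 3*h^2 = (h)*(h^2 - 3*h) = h*(h - 3)*(h)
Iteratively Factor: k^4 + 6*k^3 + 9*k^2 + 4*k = (k + 1)*(k^3 + 5*k^2 + 4*k) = k*(k + 1)*(k^2 + 5*k + 4) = k*(k + 1)*(k + 4)*(k + 1)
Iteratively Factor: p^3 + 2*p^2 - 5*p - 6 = (p + 3)*(p^2 - p - 2) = (p - 2)*(p + 3)*(p + 1)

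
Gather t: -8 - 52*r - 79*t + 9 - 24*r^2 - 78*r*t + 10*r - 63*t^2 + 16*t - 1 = -24*r^2 - 42*r - 63*t^2 + t*(-78*r - 63)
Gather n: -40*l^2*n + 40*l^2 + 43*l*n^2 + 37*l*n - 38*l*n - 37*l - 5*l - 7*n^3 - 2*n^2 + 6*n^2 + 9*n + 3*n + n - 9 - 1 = 40*l^2 - 42*l - 7*n^3 + n^2*(43*l + 4) + n*(-40*l^2 - l + 13) - 10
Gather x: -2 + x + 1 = x - 1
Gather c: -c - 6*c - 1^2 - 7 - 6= -7*c - 14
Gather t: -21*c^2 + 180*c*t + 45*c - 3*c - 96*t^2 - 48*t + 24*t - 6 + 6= -21*c^2 + 42*c - 96*t^2 + t*(180*c - 24)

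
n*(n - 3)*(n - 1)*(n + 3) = n^4 - n^3 - 9*n^2 + 9*n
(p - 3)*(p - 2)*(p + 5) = p^3 - 19*p + 30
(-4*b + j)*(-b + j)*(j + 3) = 4*b^2*j + 12*b^2 - 5*b*j^2 - 15*b*j + j^3 + 3*j^2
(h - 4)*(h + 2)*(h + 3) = h^3 + h^2 - 14*h - 24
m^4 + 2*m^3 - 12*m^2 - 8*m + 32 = (m - 2)^2*(m + 2)*(m + 4)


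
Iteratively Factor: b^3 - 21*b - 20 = (b - 5)*(b^2 + 5*b + 4) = (b - 5)*(b + 1)*(b + 4)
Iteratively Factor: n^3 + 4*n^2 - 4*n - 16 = (n + 4)*(n^2 - 4) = (n + 2)*(n + 4)*(n - 2)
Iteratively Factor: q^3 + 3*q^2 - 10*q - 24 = (q + 2)*(q^2 + q - 12) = (q + 2)*(q + 4)*(q - 3)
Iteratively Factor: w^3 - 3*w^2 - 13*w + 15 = (w + 3)*(w^2 - 6*w + 5) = (w - 1)*(w + 3)*(w - 5)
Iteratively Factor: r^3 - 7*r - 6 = (r - 3)*(r^2 + 3*r + 2) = (r - 3)*(r + 1)*(r + 2)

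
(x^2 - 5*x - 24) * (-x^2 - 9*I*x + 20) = -x^4 + 5*x^3 - 9*I*x^3 + 44*x^2 + 45*I*x^2 - 100*x + 216*I*x - 480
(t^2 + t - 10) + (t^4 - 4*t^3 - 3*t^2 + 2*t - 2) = t^4 - 4*t^3 - 2*t^2 + 3*t - 12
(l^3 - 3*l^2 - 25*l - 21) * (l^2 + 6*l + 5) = l^5 + 3*l^4 - 38*l^3 - 186*l^2 - 251*l - 105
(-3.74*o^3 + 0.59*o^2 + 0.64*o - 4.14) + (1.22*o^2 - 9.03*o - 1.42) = -3.74*o^3 + 1.81*o^2 - 8.39*o - 5.56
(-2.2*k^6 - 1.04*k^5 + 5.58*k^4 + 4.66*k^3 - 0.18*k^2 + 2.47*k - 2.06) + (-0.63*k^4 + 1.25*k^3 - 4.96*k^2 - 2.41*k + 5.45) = -2.2*k^6 - 1.04*k^5 + 4.95*k^4 + 5.91*k^3 - 5.14*k^2 + 0.0600000000000001*k + 3.39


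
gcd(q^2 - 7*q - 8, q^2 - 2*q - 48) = q - 8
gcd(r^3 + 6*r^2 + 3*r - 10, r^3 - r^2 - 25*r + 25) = r^2 + 4*r - 5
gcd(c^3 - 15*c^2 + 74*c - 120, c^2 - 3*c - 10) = c - 5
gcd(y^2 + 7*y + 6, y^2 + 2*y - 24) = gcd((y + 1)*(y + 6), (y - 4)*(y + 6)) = y + 6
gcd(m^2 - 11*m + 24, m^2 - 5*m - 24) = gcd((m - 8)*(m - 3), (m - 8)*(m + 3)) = m - 8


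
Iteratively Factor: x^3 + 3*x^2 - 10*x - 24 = (x + 2)*(x^2 + x - 12) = (x + 2)*(x + 4)*(x - 3)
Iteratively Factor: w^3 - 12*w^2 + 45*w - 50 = (w - 5)*(w^2 - 7*w + 10) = (w - 5)^2*(w - 2)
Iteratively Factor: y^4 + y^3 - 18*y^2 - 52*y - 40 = (y + 2)*(y^3 - y^2 - 16*y - 20) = (y - 5)*(y + 2)*(y^2 + 4*y + 4) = (y - 5)*(y + 2)^2*(y + 2)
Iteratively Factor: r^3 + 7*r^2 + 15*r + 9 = (r + 3)*(r^2 + 4*r + 3) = (r + 3)^2*(r + 1)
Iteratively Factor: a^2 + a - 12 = (a + 4)*(a - 3)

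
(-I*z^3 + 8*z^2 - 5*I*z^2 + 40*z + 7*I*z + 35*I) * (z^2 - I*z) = -I*z^5 + 7*z^4 - 5*I*z^4 + 35*z^3 - I*z^3 + 7*z^2 - 5*I*z^2 + 35*z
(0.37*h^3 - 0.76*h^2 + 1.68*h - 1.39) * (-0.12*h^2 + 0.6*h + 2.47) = -0.0444*h^5 + 0.3132*h^4 + 0.2563*h^3 - 0.7024*h^2 + 3.3156*h - 3.4333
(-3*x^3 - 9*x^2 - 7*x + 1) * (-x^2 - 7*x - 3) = 3*x^5 + 30*x^4 + 79*x^3 + 75*x^2 + 14*x - 3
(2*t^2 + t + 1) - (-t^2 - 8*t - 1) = 3*t^2 + 9*t + 2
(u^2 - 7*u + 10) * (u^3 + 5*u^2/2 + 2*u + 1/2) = u^5 - 9*u^4/2 - 11*u^3/2 + 23*u^2/2 + 33*u/2 + 5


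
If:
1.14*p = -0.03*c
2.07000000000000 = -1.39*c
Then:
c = -1.49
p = 0.04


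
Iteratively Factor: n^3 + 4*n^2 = (n)*(n^2 + 4*n) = n*(n + 4)*(n)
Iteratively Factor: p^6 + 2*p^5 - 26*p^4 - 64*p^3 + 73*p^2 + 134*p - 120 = (p - 1)*(p^5 + 3*p^4 - 23*p^3 - 87*p^2 - 14*p + 120) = (p - 1)*(p + 2)*(p^4 + p^3 - 25*p^2 - 37*p + 60) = (p - 1)*(p + 2)*(p + 3)*(p^3 - 2*p^2 - 19*p + 20) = (p - 5)*(p - 1)*(p + 2)*(p + 3)*(p^2 + 3*p - 4) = (p - 5)*(p - 1)*(p + 2)*(p + 3)*(p + 4)*(p - 1)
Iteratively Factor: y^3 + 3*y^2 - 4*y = (y + 4)*(y^2 - y) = (y - 1)*(y + 4)*(y)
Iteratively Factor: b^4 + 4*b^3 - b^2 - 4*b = (b - 1)*(b^3 + 5*b^2 + 4*b) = (b - 1)*(b + 1)*(b^2 + 4*b) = (b - 1)*(b + 1)*(b + 4)*(b)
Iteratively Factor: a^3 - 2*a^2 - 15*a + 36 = (a + 4)*(a^2 - 6*a + 9) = (a - 3)*(a + 4)*(a - 3)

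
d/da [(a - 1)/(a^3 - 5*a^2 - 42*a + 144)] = (a^3 - 5*a^2 - 42*a + (a - 1)*(-3*a^2 + 10*a + 42) + 144)/(a^3 - 5*a^2 - 42*a + 144)^2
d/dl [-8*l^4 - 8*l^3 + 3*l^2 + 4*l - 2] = -32*l^3 - 24*l^2 + 6*l + 4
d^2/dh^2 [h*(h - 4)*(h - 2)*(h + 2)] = 12*h^2 - 24*h - 8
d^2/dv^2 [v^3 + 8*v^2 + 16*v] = 6*v + 16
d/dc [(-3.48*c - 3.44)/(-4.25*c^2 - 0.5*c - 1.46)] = (-14.79*c^2 - 29.24*c + 3.3608)/(18.0625*c^4 + 4.25*c^3 + 12.66*c^2 + 1.46*c + 2.1316)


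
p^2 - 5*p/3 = p*(p - 5/3)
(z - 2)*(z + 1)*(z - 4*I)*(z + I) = z^4 - z^3 - 3*I*z^3 + 2*z^2 + 3*I*z^2 - 4*z + 6*I*z - 8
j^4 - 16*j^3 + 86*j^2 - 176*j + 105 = (j - 7)*(j - 5)*(j - 3)*(j - 1)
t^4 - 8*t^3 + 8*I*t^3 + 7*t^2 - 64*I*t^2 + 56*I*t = t*(t - 7)*(t - 1)*(t + 8*I)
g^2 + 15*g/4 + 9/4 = (g + 3/4)*(g + 3)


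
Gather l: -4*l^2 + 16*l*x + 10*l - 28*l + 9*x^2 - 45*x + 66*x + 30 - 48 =-4*l^2 + l*(16*x - 18) + 9*x^2 + 21*x - 18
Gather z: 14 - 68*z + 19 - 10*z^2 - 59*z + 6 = -10*z^2 - 127*z + 39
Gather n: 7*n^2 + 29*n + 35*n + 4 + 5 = 7*n^2 + 64*n + 9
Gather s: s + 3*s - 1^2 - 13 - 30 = 4*s - 44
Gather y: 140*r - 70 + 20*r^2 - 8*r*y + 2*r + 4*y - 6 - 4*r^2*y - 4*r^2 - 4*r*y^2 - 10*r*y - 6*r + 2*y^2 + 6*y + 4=16*r^2 + 136*r + y^2*(2 - 4*r) + y*(-4*r^2 - 18*r + 10) - 72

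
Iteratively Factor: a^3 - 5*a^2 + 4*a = (a - 1)*(a^2 - 4*a) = a*(a - 1)*(a - 4)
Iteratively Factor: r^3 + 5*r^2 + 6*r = (r + 3)*(r^2 + 2*r) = r*(r + 3)*(r + 2)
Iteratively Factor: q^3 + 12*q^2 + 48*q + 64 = (q + 4)*(q^2 + 8*q + 16) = (q + 4)^2*(q + 4)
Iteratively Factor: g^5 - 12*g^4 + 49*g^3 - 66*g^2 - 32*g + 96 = (g - 2)*(g^4 - 10*g^3 + 29*g^2 - 8*g - 48) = (g - 4)*(g - 2)*(g^3 - 6*g^2 + 5*g + 12) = (g - 4)*(g - 2)*(g + 1)*(g^2 - 7*g + 12) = (g - 4)*(g - 3)*(g - 2)*(g + 1)*(g - 4)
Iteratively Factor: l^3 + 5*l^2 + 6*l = (l + 2)*(l^2 + 3*l) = l*(l + 2)*(l + 3)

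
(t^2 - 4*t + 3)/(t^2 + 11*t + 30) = (t^2 - 4*t + 3)/(t^2 + 11*t + 30)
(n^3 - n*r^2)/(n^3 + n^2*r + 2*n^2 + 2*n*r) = (n - r)/(n + 2)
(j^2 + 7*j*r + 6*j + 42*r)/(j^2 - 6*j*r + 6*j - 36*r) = (-j - 7*r)/(-j + 6*r)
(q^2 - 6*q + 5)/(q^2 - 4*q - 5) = (q - 1)/(q + 1)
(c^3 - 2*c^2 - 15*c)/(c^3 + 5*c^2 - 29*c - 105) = c/(c + 7)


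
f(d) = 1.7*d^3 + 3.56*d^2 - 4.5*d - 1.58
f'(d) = 5.1*d^2 + 7.12*d - 4.5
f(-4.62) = -72.44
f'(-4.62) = 71.46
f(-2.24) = 7.26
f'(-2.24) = 5.14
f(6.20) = 512.52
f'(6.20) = 235.69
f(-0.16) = -0.78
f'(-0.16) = -5.51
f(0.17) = -2.23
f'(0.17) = -3.14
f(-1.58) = 7.71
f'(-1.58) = -3.02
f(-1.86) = 8.17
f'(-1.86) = -0.10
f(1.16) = 0.64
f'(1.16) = 10.62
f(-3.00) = -1.94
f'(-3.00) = 20.04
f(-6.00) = -213.62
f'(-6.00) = 136.38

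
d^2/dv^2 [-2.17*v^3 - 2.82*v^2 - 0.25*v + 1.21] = -13.02*v - 5.64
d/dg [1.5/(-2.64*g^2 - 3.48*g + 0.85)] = (7.92*g + 5.22)/(2.64*g^2 + 3.48*g - 0.85)^2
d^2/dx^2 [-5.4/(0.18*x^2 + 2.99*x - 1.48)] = (0.34992*x^2 + 5.81256*x - 5.4*(0.36*x + 2.99)*(0.72*x + 5.98) - 2.87712)/(0.18*x^2 + 2.99*x - 1.48)^3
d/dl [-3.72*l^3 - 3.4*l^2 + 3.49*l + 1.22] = -11.16*l^2 - 6.8*l + 3.49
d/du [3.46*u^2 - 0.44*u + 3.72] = 6.92*u - 0.44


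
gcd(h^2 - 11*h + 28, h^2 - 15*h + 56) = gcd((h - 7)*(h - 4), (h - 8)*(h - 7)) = h - 7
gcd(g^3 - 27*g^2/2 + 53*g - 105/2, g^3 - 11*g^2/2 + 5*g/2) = g - 5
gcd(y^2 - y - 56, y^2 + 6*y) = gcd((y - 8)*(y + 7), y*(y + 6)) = 1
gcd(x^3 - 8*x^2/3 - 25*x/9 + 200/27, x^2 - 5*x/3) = x - 5/3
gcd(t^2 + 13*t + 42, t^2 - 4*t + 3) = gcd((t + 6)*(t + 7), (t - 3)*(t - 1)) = 1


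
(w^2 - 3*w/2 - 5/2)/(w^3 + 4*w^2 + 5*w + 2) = (w - 5/2)/(w^2 + 3*w + 2)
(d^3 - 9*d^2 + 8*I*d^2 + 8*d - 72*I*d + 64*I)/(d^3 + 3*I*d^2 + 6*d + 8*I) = (d^3 + d^2*(-9 + 8*I) + d*(8 - 72*I) + 64*I)/(d^3 + 3*I*d^2 + 6*d + 8*I)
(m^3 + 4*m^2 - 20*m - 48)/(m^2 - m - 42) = (m^2 - 2*m - 8)/(m - 7)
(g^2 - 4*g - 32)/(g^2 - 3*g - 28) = (g - 8)/(g - 7)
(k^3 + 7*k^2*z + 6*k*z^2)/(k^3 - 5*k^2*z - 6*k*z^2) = (-k - 6*z)/(-k + 6*z)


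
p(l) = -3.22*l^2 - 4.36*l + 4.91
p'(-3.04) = 15.22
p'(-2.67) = 12.83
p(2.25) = -21.20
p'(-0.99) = 2.02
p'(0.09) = -4.94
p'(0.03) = -4.55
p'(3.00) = -23.68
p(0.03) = 4.78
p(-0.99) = 6.07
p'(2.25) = -18.85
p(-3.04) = -11.59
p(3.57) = -51.69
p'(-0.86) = 1.18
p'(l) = -6.44*l - 4.36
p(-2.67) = -6.40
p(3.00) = -37.15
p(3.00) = -37.15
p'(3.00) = -23.68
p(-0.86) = 6.28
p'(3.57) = -27.35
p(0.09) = 4.49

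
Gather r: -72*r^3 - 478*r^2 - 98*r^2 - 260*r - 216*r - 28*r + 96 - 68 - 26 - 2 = -72*r^3 - 576*r^2 - 504*r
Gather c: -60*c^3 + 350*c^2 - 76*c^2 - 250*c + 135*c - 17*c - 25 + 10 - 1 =-60*c^3 + 274*c^2 - 132*c - 16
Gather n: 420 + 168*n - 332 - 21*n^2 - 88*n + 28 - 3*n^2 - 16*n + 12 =-24*n^2 + 64*n + 128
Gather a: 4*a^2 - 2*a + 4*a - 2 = 4*a^2 + 2*a - 2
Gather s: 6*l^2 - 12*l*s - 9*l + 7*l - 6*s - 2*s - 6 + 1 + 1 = 6*l^2 - 2*l + s*(-12*l - 8) - 4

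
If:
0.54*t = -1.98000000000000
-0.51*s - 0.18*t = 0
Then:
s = 1.29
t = -3.67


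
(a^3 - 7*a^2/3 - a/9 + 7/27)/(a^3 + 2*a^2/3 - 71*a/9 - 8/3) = (9*a^2 - 24*a + 7)/(3*(3*a^2 + a - 24))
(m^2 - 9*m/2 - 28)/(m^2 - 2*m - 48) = (m + 7/2)/(m + 6)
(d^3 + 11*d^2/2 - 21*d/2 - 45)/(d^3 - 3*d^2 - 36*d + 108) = (d + 5/2)/(d - 6)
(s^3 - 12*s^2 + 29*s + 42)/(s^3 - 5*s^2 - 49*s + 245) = (s^2 - 5*s - 6)/(s^2 + 2*s - 35)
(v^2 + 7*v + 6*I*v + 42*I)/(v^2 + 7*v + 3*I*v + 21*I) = (v + 6*I)/(v + 3*I)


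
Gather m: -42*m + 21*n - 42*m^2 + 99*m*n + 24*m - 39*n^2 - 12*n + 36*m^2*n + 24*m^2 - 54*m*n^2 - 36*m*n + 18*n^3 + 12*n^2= m^2*(36*n - 18) + m*(-54*n^2 + 63*n - 18) + 18*n^3 - 27*n^2 + 9*n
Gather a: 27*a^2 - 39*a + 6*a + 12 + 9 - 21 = 27*a^2 - 33*a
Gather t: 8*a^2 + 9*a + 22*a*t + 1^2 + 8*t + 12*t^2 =8*a^2 + 9*a + 12*t^2 + t*(22*a + 8) + 1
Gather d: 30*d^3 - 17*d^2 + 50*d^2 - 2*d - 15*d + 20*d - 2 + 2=30*d^3 + 33*d^2 + 3*d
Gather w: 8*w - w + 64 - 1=7*w + 63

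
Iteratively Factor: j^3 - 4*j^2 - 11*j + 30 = (j + 3)*(j^2 - 7*j + 10) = (j - 2)*(j + 3)*(j - 5)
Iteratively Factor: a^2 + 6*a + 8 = (a + 2)*(a + 4)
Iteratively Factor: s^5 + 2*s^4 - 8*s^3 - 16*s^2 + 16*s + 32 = (s - 2)*(s^4 + 4*s^3 - 16*s - 16) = (s - 2)*(s + 2)*(s^3 + 2*s^2 - 4*s - 8) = (s - 2)^2*(s + 2)*(s^2 + 4*s + 4) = (s - 2)^2*(s + 2)^2*(s + 2)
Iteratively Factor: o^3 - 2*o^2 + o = (o - 1)*(o^2 - o) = (o - 1)^2*(o)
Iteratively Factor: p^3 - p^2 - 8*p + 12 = (p - 2)*(p^2 + p - 6) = (p - 2)*(p + 3)*(p - 2)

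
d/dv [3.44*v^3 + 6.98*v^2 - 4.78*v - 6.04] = 10.32*v^2 + 13.96*v - 4.78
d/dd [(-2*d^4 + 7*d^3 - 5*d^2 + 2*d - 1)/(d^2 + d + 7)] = (-4*d^5 + d^4 - 42*d^3 + 140*d^2 - 68*d + 15)/(d^4 + 2*d^3 + 15*d^2 + 14*d + 49)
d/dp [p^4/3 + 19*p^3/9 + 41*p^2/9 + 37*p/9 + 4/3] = 4*p^3/3 + 19*p^2/3 + 82*p/9 + 37/9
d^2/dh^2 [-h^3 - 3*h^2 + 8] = -6*h - 6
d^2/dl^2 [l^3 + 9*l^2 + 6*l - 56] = 6*l + 18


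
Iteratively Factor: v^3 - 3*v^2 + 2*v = (v)*(v^2 - 3*v + 2) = v*(v - 2)*(v - 1)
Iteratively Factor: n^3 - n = (n - 1)*(n^2 + n) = (n - 1)*(n + 1)*(n)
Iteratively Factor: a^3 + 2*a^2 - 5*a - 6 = (a + 1)*(a^2 + a - 6) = (a + 1)*(a + 3)*(a - 2)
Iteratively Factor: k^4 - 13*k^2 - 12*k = (k + 1)*(k^3 - k^2 - 12*k) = k*(k + 1)*(k^2 - k - 12) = k*(k + 1)*(k + 3)*(k - 4)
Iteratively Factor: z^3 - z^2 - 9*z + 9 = (z - 1)*(z^2 - 9) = (z - 1)*(z + 3)*(z - 3)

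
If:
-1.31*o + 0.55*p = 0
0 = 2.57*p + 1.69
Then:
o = -0.28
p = -0.66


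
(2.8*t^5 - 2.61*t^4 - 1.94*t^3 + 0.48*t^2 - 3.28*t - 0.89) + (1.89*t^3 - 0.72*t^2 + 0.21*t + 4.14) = 2.8*t^5 - 2.61*t^4 - 0.05*t^3 - 0.24*t^2 - 3.07*t + 3.25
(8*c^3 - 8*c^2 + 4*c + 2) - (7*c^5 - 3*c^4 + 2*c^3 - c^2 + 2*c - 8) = -7*c^5 + 3*c^4 + 6*c^3 - 7*c^2 + 2*c + 10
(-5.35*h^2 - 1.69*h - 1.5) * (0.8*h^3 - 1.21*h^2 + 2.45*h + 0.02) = -4.28*h^5 + 5.1215*h^4 - 12.2626*h^3 - 2.4325*h^2 - 3.7088*h - 0.03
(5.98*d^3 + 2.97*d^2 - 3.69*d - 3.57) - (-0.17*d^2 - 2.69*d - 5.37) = 5.98*d^3 + 3.14*d^2 - 1.0*d + 1.8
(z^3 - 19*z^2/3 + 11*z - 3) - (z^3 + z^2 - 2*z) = -22*z^2/3 + 13*z - 3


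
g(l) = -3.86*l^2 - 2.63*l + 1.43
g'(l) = -7.72*l - 2.63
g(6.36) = -171.43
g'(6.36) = -51.73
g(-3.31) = -32.16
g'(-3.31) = 22.92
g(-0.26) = 1.85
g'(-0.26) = -0.62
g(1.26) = -8.01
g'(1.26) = -12.36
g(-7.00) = -169.30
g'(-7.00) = 51.41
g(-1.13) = -0.53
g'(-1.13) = 6.09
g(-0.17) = 1.77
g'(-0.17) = -1.32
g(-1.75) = -5.79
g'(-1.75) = 10.88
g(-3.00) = -25.42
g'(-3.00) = 20.53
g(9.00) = -334.90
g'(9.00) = -72.11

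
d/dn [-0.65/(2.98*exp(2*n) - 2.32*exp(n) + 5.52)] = (3.874*exp(n) - 1.508)*exp(n)/(2.98*exp(2*n) - 2.32*exp(n) + 5.52)^2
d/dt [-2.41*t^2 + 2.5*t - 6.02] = 2.5 - 4.82*t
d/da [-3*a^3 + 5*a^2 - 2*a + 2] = -9*a^2 + 10*a - 2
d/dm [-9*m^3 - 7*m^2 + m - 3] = -27*m^2 - 14*m + 1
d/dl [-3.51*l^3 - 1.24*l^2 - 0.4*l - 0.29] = -10.53*l^2 - 2.48*l - 0.4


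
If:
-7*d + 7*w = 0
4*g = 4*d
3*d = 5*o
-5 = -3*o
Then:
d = 25/9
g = 25/9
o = 5/3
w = 25/9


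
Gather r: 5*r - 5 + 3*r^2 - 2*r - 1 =3*r^2 + 3*r - 6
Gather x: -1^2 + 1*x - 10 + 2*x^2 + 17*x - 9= 2*x^2 + 18*x - 20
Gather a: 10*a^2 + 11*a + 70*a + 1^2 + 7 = 10*a^2 + 81*a + 8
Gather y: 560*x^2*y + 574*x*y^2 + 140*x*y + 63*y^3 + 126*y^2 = 63*y^3 + y^2*(574*x + 126) + y*(560*x^2 + 140*x)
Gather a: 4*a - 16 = 4*a - 16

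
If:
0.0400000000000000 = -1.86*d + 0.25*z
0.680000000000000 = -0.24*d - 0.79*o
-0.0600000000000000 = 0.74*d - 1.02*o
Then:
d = -0.89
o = -0.59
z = -6.49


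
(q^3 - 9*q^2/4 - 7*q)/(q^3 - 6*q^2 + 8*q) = (q + 7/4)/(q - 2)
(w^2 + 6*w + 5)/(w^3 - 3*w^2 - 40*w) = (w + 1)/(w*(w - 8))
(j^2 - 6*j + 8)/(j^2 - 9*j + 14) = (j - 4)/(j - 7)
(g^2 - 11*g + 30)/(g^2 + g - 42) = (g - 5)/(g + 7)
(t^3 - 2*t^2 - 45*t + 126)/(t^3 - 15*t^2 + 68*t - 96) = (t^2 + t - 42)/(t^2 - 12*t + 32)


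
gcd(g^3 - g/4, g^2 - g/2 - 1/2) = g + 1/2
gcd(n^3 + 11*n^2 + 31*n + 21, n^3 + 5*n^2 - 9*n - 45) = n + 3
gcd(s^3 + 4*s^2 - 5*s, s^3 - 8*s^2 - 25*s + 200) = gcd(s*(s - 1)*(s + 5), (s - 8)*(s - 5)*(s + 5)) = s + 5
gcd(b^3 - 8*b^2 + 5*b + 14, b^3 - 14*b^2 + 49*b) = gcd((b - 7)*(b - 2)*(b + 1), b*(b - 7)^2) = b - 7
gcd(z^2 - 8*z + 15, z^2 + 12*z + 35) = 1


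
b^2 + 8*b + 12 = (b + 2)*(b + 6)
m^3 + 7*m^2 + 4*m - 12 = (m - 1)*(m + 2)*(m + 6)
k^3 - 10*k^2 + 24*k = k*(k - 6)*(k - 4)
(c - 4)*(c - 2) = c^2 - 6*c + 8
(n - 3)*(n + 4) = n^2 + n - 12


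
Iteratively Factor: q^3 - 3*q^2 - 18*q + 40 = (q + 4)*(q^2 - 7*q + 10) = (q - 5)*(q + 4)*(q - 2)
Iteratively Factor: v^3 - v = (v - 1)*(v^2 + v) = (v - 1)*(v + 1)*(v)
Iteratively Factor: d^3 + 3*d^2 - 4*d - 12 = (d + 3)*(d^2 - 4) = (d - 2)*(d + 3)*(d + 2)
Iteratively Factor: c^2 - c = (c - 1)*(c)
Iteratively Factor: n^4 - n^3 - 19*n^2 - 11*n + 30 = (n + 2)*(n^3 - 3*n^2 - 13*n + 15) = (n - 1)*(n + 2)*(n^2 - 2*n - 15) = (n - 1)*(n + 2)*(n + 3)*(n - 5)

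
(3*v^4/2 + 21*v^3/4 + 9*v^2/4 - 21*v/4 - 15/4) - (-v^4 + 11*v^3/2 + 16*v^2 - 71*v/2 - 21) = 5*v^4/2 - v^3/4 - 55*v^2/4 + 121*v/4 + 69/4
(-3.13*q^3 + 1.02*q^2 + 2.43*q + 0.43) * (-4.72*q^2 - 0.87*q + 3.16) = 14.7736*q^5 - 2.0913*q^4 - 22.2478*q^3 - 0.9205*q^2 + 7.3047*q + 1.3588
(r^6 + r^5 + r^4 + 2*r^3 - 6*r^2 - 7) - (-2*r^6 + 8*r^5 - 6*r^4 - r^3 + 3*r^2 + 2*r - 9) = 3*r^6 - 7*r^5 + 7*r^4 + 3*r^3 - 9*r^2 - 2*r + 2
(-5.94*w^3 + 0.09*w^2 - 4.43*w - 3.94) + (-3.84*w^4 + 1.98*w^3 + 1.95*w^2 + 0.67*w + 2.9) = -3.84*w^4 - 3.96*w^3 + 2.04*w^2 - 3.76*w - 1.04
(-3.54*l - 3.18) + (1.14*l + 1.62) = -2.4*l - 1.56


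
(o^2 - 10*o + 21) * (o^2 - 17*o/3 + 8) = o^4 - 47*o^3/3 + 257*o^2/3 - 199*o + 168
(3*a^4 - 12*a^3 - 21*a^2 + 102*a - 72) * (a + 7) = 3*a^5 + 9*a^4 - 105*a^3 - 45*a^2 + 642*a - 504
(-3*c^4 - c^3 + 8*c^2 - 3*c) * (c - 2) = -3*c^5 + 5*c^4 + 10*c^3 - 19*c^2 + 6*c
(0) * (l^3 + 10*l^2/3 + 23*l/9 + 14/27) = 0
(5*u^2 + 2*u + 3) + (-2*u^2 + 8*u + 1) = 3*u^2 + 10*u + 4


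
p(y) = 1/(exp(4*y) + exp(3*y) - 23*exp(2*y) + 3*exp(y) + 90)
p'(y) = (-4*exp(4*y) - 3*exp(3*y) + 46*exp(2*y) - 3*exp(y))/(exp(4*y) + exp(3*y) - 23*exp(2*y) + 3*exp(y) + 90)^2 = (-4*exp(3*y) - 3*exp(2*y) + 46*exp(y) - 3)*exp(y)/(exp(4*y) + exp(3*y) - 23*exp(2*y) + 3*exp(y) + 90)^2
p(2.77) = 0.00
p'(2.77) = -0.00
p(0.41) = 0.02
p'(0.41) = 0.03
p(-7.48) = 0.01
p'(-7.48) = -0.00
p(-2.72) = 0.01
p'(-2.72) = 0.00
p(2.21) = 0.00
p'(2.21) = -0.00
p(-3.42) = 0.01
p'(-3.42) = -0.00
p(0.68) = 0.03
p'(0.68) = 0.11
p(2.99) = 0.00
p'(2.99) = -0.00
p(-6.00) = 0.01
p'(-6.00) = 0.00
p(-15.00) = 0.01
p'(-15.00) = 0.00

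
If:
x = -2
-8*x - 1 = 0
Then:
No Solution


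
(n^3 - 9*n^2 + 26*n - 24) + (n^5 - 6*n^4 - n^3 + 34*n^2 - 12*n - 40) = n^5 - 6*n^4 + 25*n^2 + 14*n - 64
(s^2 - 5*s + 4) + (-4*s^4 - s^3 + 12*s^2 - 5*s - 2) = -4*s^4 - s^3 + 13*s^2 - 10*s + 2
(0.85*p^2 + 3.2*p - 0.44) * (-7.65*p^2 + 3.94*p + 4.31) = -6.5025*p^4 - 21.131*p^3 + 19.6375*p^2 + 12.0584*p - 1.8964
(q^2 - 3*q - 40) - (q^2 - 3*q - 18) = -22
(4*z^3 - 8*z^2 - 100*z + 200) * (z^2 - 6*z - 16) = 4*z^5 - 32*z^4 - 116*z^3 + 928*z^2 + 400*z - 3200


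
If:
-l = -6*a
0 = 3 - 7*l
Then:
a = 1/14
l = 3/7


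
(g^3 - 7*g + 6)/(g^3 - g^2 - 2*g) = (g^2 + 2*g - 3)/(g*(g + 1))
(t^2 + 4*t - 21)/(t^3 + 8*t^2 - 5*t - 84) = 1/(t + 4)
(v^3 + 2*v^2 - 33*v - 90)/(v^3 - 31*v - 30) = (v + 3)/(v + 1)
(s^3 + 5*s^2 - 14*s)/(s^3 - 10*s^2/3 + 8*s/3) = 3*(s + 7)/(3*s - 4)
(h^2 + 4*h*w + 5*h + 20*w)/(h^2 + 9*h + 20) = (h + 4*w)/(h + 4)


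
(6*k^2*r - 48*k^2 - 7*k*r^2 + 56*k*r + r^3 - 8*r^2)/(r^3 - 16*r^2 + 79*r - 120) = (6*k^2 - 7*k*r + r^2)/(r^2 - 8*r + 15)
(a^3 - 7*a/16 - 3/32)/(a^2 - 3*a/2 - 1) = (a^2 - a/2 - 3/16)/(a - 2)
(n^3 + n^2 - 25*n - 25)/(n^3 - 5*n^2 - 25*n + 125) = (n + 1)/(n - 5)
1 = 1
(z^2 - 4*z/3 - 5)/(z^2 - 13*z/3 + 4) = (3*z + 5)/(3*z - 4)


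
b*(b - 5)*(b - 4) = b^3 - 9*b^2 + 20*b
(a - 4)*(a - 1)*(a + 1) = a^3 - 4*a^2 - a + 4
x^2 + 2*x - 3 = (x - 1)*(x + 3)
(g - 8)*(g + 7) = g^2 - g - 56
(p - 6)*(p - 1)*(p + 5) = p^3 - 2*p^2 - 29*p + 30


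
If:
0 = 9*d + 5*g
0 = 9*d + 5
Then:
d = -5/9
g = 1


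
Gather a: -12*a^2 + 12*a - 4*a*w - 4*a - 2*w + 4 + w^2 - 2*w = -12*a^2 + a*(8 - 4*w) + w^2 - 4*w + 4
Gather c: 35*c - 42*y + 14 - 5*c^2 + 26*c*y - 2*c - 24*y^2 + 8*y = -5*c^2 + c*(26*y + 33) - 24*y^2 - 34*y + 14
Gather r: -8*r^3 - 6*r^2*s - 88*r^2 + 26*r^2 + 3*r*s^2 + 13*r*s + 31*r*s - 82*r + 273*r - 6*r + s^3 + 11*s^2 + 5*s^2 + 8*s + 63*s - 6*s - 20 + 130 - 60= -8*r^3 + r^2*(-6*s - 62) + r*(3*s^2 + 44*s + 185) + s^3 + 16*s^2 + 65*s + 50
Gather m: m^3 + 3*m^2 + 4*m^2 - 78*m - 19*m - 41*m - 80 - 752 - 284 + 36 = m^3 + 7*m^2 - 138*m - 1080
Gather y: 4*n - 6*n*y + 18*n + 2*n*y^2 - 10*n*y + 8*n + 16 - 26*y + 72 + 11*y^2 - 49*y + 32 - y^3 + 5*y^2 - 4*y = 30*n - y^3 + y^2*(2*n + 16) + y*(-16*n - 79) + 120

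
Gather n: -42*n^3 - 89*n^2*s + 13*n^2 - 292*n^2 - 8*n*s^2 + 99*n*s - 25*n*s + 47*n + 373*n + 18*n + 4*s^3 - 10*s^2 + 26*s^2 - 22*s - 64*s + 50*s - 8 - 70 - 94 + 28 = -42*n^3 + n^2*(-89*s - 279) + n*(-8*s^2 + 74*s + 438) + 4*s^3 + 16*s^2 - 36*s - 144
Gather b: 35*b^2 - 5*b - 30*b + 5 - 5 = 35*b^2 - 35*b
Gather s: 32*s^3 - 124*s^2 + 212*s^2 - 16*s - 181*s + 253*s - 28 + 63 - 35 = 32*s^3 + 88*s^2 + 56*s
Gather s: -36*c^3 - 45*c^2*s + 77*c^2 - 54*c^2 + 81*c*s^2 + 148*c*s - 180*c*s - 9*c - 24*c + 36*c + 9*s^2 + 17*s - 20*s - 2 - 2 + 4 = -36*c^3 + 23*c^2 + 3*c + s^2*(81*c + 9) + s*(-45*c^2 - 32*c - 3)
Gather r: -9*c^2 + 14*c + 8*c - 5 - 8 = -9*c^2 + 22*c - 13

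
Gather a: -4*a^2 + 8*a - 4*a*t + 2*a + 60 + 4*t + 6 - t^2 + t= -4*a^2 + a*(10 - 4*t) - t^2 + 5*t + 66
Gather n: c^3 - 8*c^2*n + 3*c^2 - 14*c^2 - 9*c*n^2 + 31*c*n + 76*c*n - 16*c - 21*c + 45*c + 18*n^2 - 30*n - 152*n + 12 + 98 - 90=c^3 - 11*c^2 + 8*c + n^2*(18 - 9*c) + n*(-8*c^2 + 107*c - 182) + 20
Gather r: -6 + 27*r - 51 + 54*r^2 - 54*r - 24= 54*r^2 - 27*r - 81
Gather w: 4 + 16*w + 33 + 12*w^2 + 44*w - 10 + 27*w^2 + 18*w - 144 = 39*w^2 + 78*w - 117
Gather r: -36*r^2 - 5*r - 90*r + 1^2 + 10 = -36*r^2 - 95*r + 11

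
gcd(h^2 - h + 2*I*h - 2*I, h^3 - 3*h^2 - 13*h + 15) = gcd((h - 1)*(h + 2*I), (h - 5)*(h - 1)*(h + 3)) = h - 1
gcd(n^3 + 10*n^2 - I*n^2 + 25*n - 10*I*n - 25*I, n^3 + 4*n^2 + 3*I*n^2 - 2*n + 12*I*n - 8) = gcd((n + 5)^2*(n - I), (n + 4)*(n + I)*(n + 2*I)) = 1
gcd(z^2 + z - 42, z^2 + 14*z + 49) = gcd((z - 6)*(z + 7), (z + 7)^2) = z + 7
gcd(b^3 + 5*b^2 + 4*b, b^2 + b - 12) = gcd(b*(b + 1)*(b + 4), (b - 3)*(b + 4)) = b + 4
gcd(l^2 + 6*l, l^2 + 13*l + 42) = l + 6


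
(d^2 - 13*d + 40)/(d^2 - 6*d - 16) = (d - 5)/(d + 2)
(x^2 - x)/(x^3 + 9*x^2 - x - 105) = x*(x - 1)/(x^3 + 9*x^2 - x - 105)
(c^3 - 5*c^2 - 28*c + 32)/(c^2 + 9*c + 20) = (c^2 - 9*c + 8)/(c + 5)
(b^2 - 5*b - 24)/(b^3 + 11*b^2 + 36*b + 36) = (b - 8)/(b^2 + 8*b + 12)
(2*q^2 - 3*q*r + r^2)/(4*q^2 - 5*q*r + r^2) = (2*q - r)/(4*q - r)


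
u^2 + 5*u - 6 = (u - 1)*(u + 6)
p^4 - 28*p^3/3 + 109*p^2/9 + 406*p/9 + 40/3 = (p - 6)*(p - 5)*(p + 1/3)*(p + 4/3)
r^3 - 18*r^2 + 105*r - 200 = (r - 8)*(r - 5)^2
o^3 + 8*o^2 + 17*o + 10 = (o + 1)*(o + 2)*(o + 5)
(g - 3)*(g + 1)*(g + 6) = g^3 + 4*g^2 - 15*g - 18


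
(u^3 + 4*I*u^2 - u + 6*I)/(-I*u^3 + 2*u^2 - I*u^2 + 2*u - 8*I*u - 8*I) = (I*u^3 - 4*u^2 - I*u - 6)/(u^3 + u^2*(1 + 2*I) + 2*u*(4 + I) + 8)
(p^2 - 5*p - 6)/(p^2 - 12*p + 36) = (p + 1)/(p - 6)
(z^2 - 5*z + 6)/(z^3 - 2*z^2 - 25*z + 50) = (z - 3)/(z^2 - 25)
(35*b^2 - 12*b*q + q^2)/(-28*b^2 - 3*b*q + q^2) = (-5*b + q)/(4*b + q)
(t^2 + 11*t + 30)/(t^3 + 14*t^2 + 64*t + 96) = (t + 5)/(t^2 + 8*t + 16)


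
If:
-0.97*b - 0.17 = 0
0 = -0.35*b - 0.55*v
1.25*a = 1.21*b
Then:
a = -0.17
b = -0.18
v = 0.11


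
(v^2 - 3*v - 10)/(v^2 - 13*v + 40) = (v + 2)/(v - 8)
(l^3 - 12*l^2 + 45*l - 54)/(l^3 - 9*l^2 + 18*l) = (l - 3)/l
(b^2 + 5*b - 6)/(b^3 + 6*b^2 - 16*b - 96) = (b - 1)/(b^2 - 16)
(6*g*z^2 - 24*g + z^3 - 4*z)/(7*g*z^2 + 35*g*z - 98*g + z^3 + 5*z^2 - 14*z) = (6*g*z + 12*g + z^2 + 2*z)/(7*g*z + 49*g + z^2 + 7*z)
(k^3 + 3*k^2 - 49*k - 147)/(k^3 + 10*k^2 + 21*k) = (k - 7)/k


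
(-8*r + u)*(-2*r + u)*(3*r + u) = 48*r^3 - 14*r^2*u - 7*r*u^2 + u^3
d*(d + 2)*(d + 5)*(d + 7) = d^4 + 14*d^3 + 59*d^2 + 70*d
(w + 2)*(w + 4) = w^2 + 6*w + 8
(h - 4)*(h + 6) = h^2 + 2*h - 24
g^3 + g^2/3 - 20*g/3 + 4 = (g - 2)*(g - 2/3)*(g + 3)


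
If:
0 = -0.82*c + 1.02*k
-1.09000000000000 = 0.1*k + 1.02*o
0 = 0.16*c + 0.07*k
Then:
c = 0.00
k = 0.00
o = -1.07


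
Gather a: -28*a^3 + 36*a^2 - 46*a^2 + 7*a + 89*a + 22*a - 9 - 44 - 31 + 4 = -28*a^3 - 10*a^2 + 118*a - 80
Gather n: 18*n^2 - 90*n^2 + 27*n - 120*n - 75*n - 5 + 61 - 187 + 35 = -72*n^2 - 168*n - 96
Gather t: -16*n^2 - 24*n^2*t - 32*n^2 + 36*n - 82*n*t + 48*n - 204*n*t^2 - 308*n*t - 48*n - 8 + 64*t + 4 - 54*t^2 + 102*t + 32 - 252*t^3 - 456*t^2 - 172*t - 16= -48*n^2 + 36*n - 252*t^3 + t^2*(-204*n - 510) + t*(-24*n^2 - 390*n - 6) + 12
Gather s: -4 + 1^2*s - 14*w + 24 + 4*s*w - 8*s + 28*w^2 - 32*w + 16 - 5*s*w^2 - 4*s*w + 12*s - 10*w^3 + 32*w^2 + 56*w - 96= s*(5 - 5*w^2) - 10*w^3 + 60*w^2 + 10*w - 60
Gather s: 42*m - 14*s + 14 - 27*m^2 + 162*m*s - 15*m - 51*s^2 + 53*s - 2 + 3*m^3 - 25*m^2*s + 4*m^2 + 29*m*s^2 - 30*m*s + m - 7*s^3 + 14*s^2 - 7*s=3*m^3 - 23*m^2 + 28*m - 7*s^3 + s^2*(29*m - 37) + s*(-25*m^2 + 132*m + 32) + 12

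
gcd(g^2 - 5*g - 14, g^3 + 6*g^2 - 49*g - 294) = g - 7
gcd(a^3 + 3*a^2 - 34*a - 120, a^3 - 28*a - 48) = a^2 - 2*a - 24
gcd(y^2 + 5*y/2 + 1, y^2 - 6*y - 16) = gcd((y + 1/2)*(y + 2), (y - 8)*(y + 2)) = y + 2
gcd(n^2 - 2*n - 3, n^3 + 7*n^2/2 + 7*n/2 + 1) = n + 1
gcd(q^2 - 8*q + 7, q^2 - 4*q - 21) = q - 7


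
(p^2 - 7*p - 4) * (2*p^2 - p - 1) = 2*p^4 - 15*p^3 - 2*p^2 + 11*p + 4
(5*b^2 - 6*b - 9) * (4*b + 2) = 20*b^3 - 14*b^2 - 48*b - 18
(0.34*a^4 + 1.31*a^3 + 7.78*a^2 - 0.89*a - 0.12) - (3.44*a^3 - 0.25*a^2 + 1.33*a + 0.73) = 0.34*a^4 - 2.13*a^3 + 8.03*a^2 - 2.22*a - 0.85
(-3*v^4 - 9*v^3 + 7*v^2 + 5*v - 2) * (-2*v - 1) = 6*v^5 + 21*v^4 - 5*v^3 - 17*v^2 - v + 2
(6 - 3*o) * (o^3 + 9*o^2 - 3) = -3*o^4 - 21*o^3 + 54*o^2 + 9*o - 18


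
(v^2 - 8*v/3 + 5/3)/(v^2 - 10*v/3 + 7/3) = (3*v - 5)/(3*v - 7)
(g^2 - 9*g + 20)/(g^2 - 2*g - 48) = (-g^2 + 9*g - 20)/(-g^2 + 2*g + 48)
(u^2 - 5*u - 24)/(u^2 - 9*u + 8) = (u + 3)/(u - 1)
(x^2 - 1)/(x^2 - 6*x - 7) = (x - 1)/(x - 7)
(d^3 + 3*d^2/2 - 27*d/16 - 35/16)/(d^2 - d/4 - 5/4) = d + 7/4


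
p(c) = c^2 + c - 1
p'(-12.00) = -23.00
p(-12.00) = 131.00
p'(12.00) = 25.00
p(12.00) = 155.00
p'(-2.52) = -4.04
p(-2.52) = 2.83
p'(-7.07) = -13.14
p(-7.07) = 41.91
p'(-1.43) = -1.86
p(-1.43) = -0.39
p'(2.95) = 6.90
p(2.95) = 10.65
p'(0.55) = 2.10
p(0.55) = -0.15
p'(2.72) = 6.44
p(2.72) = 9.12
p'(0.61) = 2.22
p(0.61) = -0.02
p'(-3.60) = -6.20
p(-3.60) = 8.36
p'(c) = 2*c + 1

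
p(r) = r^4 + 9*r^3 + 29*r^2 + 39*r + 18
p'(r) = 4*r^3 + 27*r^2 + 58*r + 39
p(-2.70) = 0.11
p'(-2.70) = 0.50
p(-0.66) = 2.49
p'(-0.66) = 11.33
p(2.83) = 628.76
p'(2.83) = 510.04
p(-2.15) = 0.12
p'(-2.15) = -0.65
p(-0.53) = 4.22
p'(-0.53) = 15.25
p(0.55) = 49.81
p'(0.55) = 79.73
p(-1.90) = -0.11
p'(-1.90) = -1.17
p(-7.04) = 496.86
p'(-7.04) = -426.81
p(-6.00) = 180.00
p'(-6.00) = -201.00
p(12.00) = 40950.00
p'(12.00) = 11535.00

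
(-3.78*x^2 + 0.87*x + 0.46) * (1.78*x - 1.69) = -6.7284*x^3 + 7.9368*x^2 - 0.6515*x - 0.7774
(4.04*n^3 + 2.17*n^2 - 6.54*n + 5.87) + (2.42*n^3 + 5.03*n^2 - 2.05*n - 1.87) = 6.46*n^3 + 7.2*n^2 - 8.59*n + 4.0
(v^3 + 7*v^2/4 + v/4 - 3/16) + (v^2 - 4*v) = v^3 + 11*v^2/4 - 15*v/4 - 3/16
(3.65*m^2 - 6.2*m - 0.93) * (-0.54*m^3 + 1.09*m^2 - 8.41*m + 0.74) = -1.971*m^5 + 7.3265*m^4 - 36.9523*m^3 + 53.8293*m^2 + 3.2333*m - 0.6882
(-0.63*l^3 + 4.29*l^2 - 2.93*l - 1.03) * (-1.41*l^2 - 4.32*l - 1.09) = 0.8883*l^5 - 3.3273*l^4 - 13.7148*l^3 + 9.4338*l^2 + 7.6433*l + 1.1227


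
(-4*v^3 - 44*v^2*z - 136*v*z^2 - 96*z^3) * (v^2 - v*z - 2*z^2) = -4*v^5 - 40*v^4*z - 84*v^3*z^2 + 128*v^2*z^3 + 368*v*z^4 + 192*z^5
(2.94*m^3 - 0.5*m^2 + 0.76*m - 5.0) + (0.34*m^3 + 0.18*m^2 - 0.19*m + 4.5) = 3.28*m^3 - 0.32*m^2 + 0.57*m - 0.5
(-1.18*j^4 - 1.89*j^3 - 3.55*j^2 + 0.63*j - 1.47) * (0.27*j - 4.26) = -0.3186*j^5 + 4.5165*j^4 + 7.0929*j^3 + 15.2931*j^2 - 3.0807*j + 6.2622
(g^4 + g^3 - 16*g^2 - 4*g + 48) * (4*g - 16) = 4*g^5 - 12*g^4 - 80*g^3 + 240*g^2 + 256*g - 768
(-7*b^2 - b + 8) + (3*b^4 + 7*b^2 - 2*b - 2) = 3*b^4 - 3*b + 6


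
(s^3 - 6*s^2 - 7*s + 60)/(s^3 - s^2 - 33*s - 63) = (s^2 - 9*s + 20)/(s^2 - 4*s - 21)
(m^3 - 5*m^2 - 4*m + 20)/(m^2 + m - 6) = (m^2 - 3*m - 10)/(m + 3)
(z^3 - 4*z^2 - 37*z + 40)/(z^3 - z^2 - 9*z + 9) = (z^2 - 3*z - 40)/(z^2 - 9)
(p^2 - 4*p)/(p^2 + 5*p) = (p - 4)/(p + 5)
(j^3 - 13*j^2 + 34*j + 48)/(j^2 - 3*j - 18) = (j^2 - 7*j - 8)/(j + 3)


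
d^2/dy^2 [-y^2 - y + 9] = -2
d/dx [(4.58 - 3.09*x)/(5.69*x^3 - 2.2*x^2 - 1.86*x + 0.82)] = (35.1642*x^3 - 84.9786*x^2 + 20.152*x + 5.985)/(32.3761*x^6 - 25.036*x^5 - 16.3268*x^4 + 17.5156*x^3 - 0.1484*x^2 - 3.0504*x + 0.6724)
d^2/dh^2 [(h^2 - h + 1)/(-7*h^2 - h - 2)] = 14*(8*h^3 - 15*h^2 - 9*h + 1)/(343*h^6 + 147*h^5 + 315*h^4 + 85*h^3 + 90*h^2 + 12*h + 8)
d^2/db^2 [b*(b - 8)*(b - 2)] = 6*b - 20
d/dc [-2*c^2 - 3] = -4*c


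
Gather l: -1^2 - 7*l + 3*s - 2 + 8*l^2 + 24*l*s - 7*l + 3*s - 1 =8*l^2 + l*(24*s - 14) + 6*s - 4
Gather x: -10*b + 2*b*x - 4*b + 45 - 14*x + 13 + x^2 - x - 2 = -14*b + x^2 + x*(2*b - 15) + 56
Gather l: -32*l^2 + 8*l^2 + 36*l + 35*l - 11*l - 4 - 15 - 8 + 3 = -24*l^2 + 60*l - 24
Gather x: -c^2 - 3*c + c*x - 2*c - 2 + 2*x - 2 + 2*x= -c^2 - 5*c + x*(c + 4) - 4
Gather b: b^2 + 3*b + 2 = b^2 + 3*b + 2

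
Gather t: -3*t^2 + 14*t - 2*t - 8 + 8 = -3*t^2 + 12*t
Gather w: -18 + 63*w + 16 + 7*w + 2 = 70*w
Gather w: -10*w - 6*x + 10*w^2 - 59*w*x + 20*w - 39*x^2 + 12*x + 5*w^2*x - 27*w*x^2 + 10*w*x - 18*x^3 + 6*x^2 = w^2*(5*x + 10) + w*(-27*x^2 - 49*x + 10) - 18*x^3 - 33*x^2 + 6*x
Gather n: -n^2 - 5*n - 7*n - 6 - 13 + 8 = -n^2 - 12*n - 11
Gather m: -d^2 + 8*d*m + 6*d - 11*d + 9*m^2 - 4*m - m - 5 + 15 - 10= -d^2 - 5*d + 9*m^2 + m*(8*d - 5)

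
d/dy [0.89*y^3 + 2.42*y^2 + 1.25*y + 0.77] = 2.67*y^2 + 4.84*y + 1.25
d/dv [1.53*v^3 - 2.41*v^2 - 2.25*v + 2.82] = 4.59*v^2 - 4.82*v - 2.25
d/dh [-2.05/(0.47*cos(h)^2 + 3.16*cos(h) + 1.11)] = -(1.927*cos(h) + 6.478)*sin(h)/(0.47*cos(h)^2 + 3.16*cos(h) + 1.11)^2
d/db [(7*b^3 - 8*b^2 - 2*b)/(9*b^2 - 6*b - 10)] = (63*b^4 - 84*b^3 - 144*b^2 + 160*b + 20)/(81*b^4 - 108*b^3 - 144*b^2 + 120*b + 100)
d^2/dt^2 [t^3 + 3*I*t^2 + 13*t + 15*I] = 6*t + 6*I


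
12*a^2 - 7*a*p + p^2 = (-4*a + p)*(-3*a + p)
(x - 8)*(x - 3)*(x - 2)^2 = x^4 - 15*x^3 + 72*x^2 - 140*x + 96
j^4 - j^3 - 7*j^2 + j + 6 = (j - 3)*(j - 1)*(j + 1)*(j + 2)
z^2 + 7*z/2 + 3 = (z + 3/2)*(z + 2)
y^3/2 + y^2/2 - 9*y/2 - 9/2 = (y/2 + 1/2)*(y - 3)*(y + 3)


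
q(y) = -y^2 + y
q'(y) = 1 - 2*y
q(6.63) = -37.33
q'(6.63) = -12.26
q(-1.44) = -3.51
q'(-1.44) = 3.88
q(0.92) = 0.07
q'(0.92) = -0.84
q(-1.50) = -3.75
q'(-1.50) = 4.00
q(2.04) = -2.12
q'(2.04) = -3.08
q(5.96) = -29.56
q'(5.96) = -10.92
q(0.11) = 0.10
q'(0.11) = 0.78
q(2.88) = -5.41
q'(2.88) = -4.76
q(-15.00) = -240.00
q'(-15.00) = 31.00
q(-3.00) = -12.00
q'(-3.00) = 7.00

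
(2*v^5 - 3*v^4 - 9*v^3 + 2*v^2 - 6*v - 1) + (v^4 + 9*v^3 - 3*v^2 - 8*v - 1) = 2*v^5 - 2*v^4 - v^2 - 14*v - 2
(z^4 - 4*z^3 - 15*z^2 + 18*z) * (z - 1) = z^5 - 5*z^4 - 11*z^3 + 33*z^2 - 18*z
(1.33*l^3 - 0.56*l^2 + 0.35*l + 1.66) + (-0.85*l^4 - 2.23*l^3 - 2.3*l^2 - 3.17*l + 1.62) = -0.85*l^4 - 0.9*l^3 - 2.86*l^2 - 2.82*l + 3.28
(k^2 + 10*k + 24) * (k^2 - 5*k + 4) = k^4 + 5*k^3 - 22*k^2 - 80*k + 96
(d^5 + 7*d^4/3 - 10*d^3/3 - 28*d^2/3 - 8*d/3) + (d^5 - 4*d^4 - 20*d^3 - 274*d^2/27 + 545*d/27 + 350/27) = 2*d^5 - 5*d^4/3 - 70*d^3/3 - 526*d^2/27 + 473*d/27 + 350/27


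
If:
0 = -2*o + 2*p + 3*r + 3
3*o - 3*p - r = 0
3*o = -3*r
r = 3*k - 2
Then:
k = 5/21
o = 9/7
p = 12/7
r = -9/7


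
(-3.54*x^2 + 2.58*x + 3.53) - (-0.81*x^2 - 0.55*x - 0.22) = -2.73*x^2 + 3.13*x + 3.75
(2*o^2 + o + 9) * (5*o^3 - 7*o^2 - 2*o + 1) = 10*o^5 - 9*o^4 + 34*o^3 - 63*o^2 - 17*o + 9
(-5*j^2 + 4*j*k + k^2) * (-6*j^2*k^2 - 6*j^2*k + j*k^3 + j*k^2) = 30*j^4*k^2 + 30*j^4*k - 29*j^3*k^3 - 29*j^3*k^2 - 2*j^2*k^4 - 2*j^2*k^3 + j*k^5 + j*k^4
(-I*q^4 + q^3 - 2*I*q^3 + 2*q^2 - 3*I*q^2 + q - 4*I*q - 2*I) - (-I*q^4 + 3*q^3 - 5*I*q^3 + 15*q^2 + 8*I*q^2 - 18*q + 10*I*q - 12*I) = -2*q^3 + 3*I*q^3 - 13*q^2 - 11*I*q^2 + 19*q - 14*I*q + 10*I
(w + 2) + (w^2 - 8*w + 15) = w^2 - 7*w + 17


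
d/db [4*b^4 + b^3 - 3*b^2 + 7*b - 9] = 16*b^3 + 3*b^2 - 6*b + 7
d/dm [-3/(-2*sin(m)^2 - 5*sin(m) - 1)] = -3*(4*sin(m) + 5)*cos(m)/(5*sin(m) - cos(2*m) + 2)^2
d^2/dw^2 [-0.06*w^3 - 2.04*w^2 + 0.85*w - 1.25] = -0.36*w - 4.08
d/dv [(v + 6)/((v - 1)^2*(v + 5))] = ((v - 1)*(v + 5) - (v - 1)*(v + 6) - 2*(v + 5)*(v + 6))/((v - 1)^3*(v + 5)^2)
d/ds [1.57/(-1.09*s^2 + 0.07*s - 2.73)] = (3.4226*s - 0.1099)/(1.09*s^2 - 0.07*s + 2.73)^2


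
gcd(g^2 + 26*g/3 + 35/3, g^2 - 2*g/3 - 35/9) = g + 5/3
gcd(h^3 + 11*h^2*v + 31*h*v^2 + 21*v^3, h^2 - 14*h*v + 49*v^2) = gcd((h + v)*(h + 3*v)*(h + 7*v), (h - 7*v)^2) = 1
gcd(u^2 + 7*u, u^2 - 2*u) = u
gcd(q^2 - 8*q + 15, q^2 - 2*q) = 1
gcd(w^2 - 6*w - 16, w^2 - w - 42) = 1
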